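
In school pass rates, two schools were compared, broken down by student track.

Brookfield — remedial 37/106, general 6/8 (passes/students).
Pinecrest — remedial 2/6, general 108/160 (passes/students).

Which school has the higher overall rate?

Pinecrest

Remedial: Brookfield 37/106 = 34.9%, Pinecrest 2/6 = 33.3% → Brookfield
General: Brookfield 6/8 = 75.0%, Pinecrest 108/160 = 67.5% → Brookfield
Overall: Brookfield 43/114 = 37.7%, Pinecrest 110/166 = 66.3% → Pinecrest
(Brookfield wins every student group but Pinecrest wins overall — Brookfield's students skew toward the low-rate remedial group.)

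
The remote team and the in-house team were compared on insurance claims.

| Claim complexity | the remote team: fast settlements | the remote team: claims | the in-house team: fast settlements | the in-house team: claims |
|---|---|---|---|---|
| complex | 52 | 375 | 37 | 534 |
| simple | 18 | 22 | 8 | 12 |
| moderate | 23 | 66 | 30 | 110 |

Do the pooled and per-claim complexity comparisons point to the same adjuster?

Yes

Complex: the remote team 52/375 = 13.9%, the in-house team 37/534 = 6.9% → the remote team
Simple: the remote team 18/22 = 81.8%, the in-house team 8/12 = 66.7% → the remote team
Moderate: the remote team 23/66 = 34.8%, the in-house team 30/110 = 27.3% → the remote team
Overall: the remote team 93/463 = 20.1%, the in-house team 75/656 = 11.4% → the remote team
The remote team wins overall and in every claim group — no reversal.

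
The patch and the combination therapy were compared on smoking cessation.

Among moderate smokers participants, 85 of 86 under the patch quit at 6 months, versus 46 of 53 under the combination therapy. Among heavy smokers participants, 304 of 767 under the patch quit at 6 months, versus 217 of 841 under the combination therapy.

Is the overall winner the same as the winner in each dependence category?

Moderate smokers: the patch 85/86 = 98.8%, the combination therapy 46/53 = 86.8% → the patch
Heavy smokers: the patch 304/767 = 39.6%, the combination therapy 217/841 = 25.8% → the patch
Overall: the patch 389/853 = 45.6%, the combination therapy 263/894 = 29.4% → the patch
The patch wins overall and in every dependence group — no reversal.

Yes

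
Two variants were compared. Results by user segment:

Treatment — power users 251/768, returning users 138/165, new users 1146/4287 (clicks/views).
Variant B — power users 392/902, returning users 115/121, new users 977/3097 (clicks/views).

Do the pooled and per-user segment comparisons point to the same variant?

Power users: Treatment 251/768 = 32.7%, Variant B 392/902 = 43.5% → Variant B
Returning users: Treatment 138/165 = 83.6%, Variant B 115/121 = 95.0% → Variant B
New users: Treatment 1146/4287 = 26.7%, Variant B 977/3097 = 31.5% → Variant B
Overall: Treatment 1535/5220 = 29.4%, Variant B 1484/4120 = 36.0% → Variant B
Variant B wins overall and in every user group — no reversal.

Yes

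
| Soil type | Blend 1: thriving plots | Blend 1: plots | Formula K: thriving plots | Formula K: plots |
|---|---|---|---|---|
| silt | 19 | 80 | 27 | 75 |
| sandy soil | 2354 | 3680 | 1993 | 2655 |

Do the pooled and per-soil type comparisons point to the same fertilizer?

Yes

Silt: Blend 1 19/80 = 23.8%, Formula K 27/75 = 36.0% → Formula K
Sandy soil: Blend 1 2354/3680 = 64.0%, Formula K 1993/2655 = 75.1% → Formula K
Overall: Blend 1 2373/3760 = 63.1%, Formula K 2020/2730 = 74.0% → Formula K
Formula K wins overall and in every soil group — no reversal.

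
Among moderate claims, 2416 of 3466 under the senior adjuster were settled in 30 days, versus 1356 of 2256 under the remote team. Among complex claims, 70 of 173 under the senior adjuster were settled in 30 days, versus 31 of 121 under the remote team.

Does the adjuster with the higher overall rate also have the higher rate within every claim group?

Moderate: the senior adjuster 2416/3466 = 69.7%, the remote team 1356/2256 = 60.1% → the senior adjuster
Complex: the senior adjuster 70/173 = 40.5%, the remote team 31/121 = 25.6% → the senior adjuster
Overall: the senior adjuster 2486/3639 = 68.3%, the remote team 1387/2377 = 58.4% → the senior adjuster
The senior adjuster wins overall and in every claim group — no reversal.

Yes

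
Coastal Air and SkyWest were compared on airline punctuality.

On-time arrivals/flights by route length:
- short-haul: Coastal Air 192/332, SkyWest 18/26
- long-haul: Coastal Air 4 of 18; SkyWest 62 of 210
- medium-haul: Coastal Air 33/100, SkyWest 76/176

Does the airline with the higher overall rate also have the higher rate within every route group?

No

Short-haul: Coastal Air 192/332 = 57.8%, SkyWest 18/26 = 69.2% → SkyWest
Long-haul: Coastal Air 4/18 = 22.2%, SkyWest 62/210 = 29.5% → SkyWest
Medium-haul: Coastal Air 33/100 = 33.0%, SkyWest 76/176 = 43.2% → SkyWest
Overall: Coastal Air 229/450 = 50.9%, SkyWest 156/412 = 37.9% → Coastal Air
SkyWest wins each route group but Coastal Air wins overall — the comparison reverses. SkyWest's flights skew toward long-haul, which has a lower base rate.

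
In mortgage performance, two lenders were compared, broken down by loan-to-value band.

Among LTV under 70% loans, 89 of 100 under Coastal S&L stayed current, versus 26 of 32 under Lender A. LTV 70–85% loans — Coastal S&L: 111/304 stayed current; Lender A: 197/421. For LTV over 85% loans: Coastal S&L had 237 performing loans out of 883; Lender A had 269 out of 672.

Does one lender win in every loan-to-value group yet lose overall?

LTV under 70%: Coastal S&L 89/100 = 89.0%, Lender A 26/32 = 81.2% → Coastal S&L
LTV 70–85%: Coastal S&L 111/304 = 36.5%, Lender A 197/421 = 46.8% → Lender A
LTV over 85%: Coastal S&L 237/883 = 26.8%, Lender A 269/672 = 40.0% → Lender A
Overall: Coastal S&L 437/1287 = 34.0%, Lender A 492/1125 = 43.7% → Lender A
Neither sweeps: Coastal S&L wins 1 of 3 groups, Lender A wins 2. Lender A wins overall but not every group — no Simpson reversal.

No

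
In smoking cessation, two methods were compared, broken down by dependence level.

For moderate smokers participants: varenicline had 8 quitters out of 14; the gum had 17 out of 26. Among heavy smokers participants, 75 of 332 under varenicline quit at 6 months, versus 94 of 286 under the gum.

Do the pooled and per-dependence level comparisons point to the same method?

Yes

Moderate smokers: varenicline 8/14 = 57.1%, the gum 17/26 = 65.4% → the gum
Heavy smokers: varenicline 75/332 = 22.6%, the gum 94/286 = 32.9% → the gum
Overall: varenicline 83/346 = 24.0%, the gum 111/312 = 35.6% → the gum
The gum wins overall and in every dependence group — no reversal.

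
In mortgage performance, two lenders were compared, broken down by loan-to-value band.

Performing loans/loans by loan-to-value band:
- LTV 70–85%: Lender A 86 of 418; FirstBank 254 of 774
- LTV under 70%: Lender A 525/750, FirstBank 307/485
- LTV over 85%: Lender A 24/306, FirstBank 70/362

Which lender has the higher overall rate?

LTV 70–85%: Lender A 86/418 = 20.6%, FirstBank 254/774 = 32.8% → FirstBank
LTV under 70%: Lender A 525/750 = 70.0%, FirstBank 307/485 = 63.3% → Lender A
LTV over 85%: Lender A 24/306 = 7.8%, FirstBank 70/362 = 19.3% → FirstBank
Overall: Lender A 635/1474 = 43.1%, FirstBank 631/1621 = 38.9% → Lender A
(Neither sweeps every loan-to-value group, but Lender A has the higher pooled rate.)

Lender A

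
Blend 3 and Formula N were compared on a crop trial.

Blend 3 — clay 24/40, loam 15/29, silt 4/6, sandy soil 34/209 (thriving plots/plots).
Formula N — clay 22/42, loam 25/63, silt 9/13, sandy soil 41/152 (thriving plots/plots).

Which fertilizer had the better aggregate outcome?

Formula N

Clay: Blend 3 24/40 = 60.0%, Formula N 22/42 = 52.4% → Blend 3
Loam: Blend 3 15/29 = 51.7%, Formula N 25/63 = 39.7% → Blend 3
Silt: Blend 3 4/6 = 66.7%, Formula N 9/13 = 69.2% → Formula N
Sandy soil: Blend 3 34/209 = 16.3%, Formula N 41/152 = 27.0% → Formula N
Overall: Blend 3 77/284 = 27.1%, Formula N 97/270 = 35.9% → Formula N
(Neither sweeps every soil group, but Formula N has the higher pooled rate.)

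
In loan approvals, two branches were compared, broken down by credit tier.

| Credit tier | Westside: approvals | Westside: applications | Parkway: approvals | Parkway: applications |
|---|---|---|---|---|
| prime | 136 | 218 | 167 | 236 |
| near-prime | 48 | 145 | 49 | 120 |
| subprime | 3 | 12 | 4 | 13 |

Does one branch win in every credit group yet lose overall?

No

Prime: Westside 136/218 = 62.4%, Parkway 167/236 = 70.8% → Parkway
Near-prime: Westside 48/145 = 33.1%, Parkway 49/120 = 40.8% → Parkway
Subprime: Westside 3/12 = 25.0%, Parkway 4/13 = 30.8% → Parkway
Overall: Westside 187/375 = 49.9%, Parkway 220/369 = 59.6% → Parkway
Parkway wins overall and in every credit group — no reversal.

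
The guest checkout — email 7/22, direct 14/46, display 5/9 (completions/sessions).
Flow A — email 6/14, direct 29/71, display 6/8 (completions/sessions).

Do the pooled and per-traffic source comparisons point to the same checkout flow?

Yes

Email: the guest checkout 7/22 = 31.8%, Flow A 6/14 = 42.9% → Flow A
Direct: the guest checkout 14/46 = 30.4%, Flow A 29/71 = 40.8% → Flow A
Display: the guest checkout 5/9 = 55.6%, Flow A 6/8 = 75.0% → Flow A
Overall: the guest checkout 26/77 = 33.8%, Flow A 41/93 = 44.1% → Flow A
Flow A wins overall and in every traffic group — no reversal.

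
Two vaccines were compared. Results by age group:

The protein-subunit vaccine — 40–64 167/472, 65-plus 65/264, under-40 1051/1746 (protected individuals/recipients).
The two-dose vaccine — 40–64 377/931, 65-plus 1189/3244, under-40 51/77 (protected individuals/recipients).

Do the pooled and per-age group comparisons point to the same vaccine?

No

40–64: the protein-subunit vaccine 167/472 = 35.4%, the two-dose vaccine 377/931 = 40.5% → the two-dose vaccine
65-plus: the protein-subunit vaccine 65/264 = 24.6%, the two-dose vaccine 1189/3244 = 36.7% → the two-dose vaccine
Under-40: the protein-subunit vaccine 1051/1746 = 60.2%, the two-dose vaccine 51/77 = 66.2% → the two-dose vaccine
Overall: the protein-subunit vaccine 1283/2482 = 51.7%, the two-dose vaccine 1617/4252 = 38.0% → the protein-subunit vaccine
The two-dose vaccine wins each age group but the protein-subunit vaccine wins overall — the comparison reverses. The two-dose vaccine's recipients skew toward 65-plus, which has a lower base rate.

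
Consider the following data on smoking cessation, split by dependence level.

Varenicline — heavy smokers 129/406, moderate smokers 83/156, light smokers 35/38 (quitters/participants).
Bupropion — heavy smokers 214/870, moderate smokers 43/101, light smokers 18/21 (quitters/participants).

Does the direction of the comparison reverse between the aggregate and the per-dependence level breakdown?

Heavy smokers: varenicline 129/406 = 31.8%, bupropion 214/870 = 24.6% → varenicline
Moderate smokers: varenicline 83/156 = 53.2%, bupropion 43/101 = 42.6% → varenicline
Light smokers: varenicline 35/38 = 92.1%, bupropion 18/21 = 85.7% → varenicline
Overall: varenicline 247/600 = 41.2%, bupropion 275/992 = 27.7% → varenicline
Varenicline wins overall and in every dependence group — no reversal.

No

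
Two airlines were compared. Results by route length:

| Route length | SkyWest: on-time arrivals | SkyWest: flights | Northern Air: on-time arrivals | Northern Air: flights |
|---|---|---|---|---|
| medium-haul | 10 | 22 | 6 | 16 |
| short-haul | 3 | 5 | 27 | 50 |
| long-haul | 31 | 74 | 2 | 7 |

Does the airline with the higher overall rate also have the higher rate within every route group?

Medium-haul: SkyWest 10/22 = 45.5%, Northern Air 6/16 = 37.5% → SkyWest
Short-haul: SkyWest 3/5 = 60.0%, Northern Air 27/50 = 54.0% → SkyWest
Long-haul: SkyWest 31/74 = 41.9%, Northern Air 2/7 = 28.6% → SkyWest
Overall: SkyWest 44/101 = 43.6%, Northern Air 35/73 = 47.9% → Northern Air
SkyWest wins each route group but Northern Air wins overall — the comparison reverses. SkyWest's flights skew toward long-haul, which has a lower base rate.

No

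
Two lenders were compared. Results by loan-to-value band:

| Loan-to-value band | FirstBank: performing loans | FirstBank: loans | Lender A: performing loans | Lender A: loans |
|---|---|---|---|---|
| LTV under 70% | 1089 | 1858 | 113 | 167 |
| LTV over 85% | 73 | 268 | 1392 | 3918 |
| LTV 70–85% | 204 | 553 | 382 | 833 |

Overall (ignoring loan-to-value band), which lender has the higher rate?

FirstBank

LTV under 70%: FirstBank 1089/1858 = 58.6%, Lender A 113/167 = 67.7% → Lender A
LTV over 85%: FirstBank 73/268 = 27.2%, Lender A 1392/3918 = 35.5% → Lender A
LTV 70–85%: FirstBank 204/553 = 36.9%, Lender A 382/833 = 45.9% → Lender A
Overall: FirstBank 1366/2679 = 51.0%, Lender A 1887/4918 = 38.4% → FirstBank
(Lender A wins every loan-to-value group but FirstBank wins overall — Lender A's loans skew toward the low-rate LTV over 85% group.)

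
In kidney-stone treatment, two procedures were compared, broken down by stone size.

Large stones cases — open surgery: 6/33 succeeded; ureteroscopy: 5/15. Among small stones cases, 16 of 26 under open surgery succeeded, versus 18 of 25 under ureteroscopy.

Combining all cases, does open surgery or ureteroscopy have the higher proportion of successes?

Large stones: open surgery 6/33 = 18.2%, ureteroscopy 5/15 = 33.3% → ureteroscopy
Small stones: open surgery 16/26 = 61.5%, ureteroscopy 18/25 = 72.0% → ureteroscopy
Overall: open surgery 22/59 = 37.3%, ureteroscopy 23/40 = 57.5% → ureteroscopy

ureteroscopy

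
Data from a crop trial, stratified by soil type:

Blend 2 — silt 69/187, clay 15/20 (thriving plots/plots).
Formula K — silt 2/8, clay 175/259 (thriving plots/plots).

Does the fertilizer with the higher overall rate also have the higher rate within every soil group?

Silt: Blend 2 69/187 = 36.9%, Formula K 2/8 = 25.0% → Blend 2
Clay: Blend 2 15/20 = 75.0%, Formula K 175/259 = 67.6% → Blend 2
Overall: Blend 2 84/207 = 40.6%, Formula K 177/267 = 66.3% → Formula K
Blend 2 wins each soil group but Formula K wins overall — the comparison reverses. Blend 2's plots skew toward silt, which has a lower base rate.

No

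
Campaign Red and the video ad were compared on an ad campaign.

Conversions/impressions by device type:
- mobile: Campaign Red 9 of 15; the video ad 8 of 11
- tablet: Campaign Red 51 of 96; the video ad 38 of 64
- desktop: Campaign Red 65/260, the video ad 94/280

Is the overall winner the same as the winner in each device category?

Mobile: Campaign Red 9/15 = 60.0%, the video ad 8/11 = 72.7% → the video ad
Tablet: Campaign Red 51/96 = 53.1%, the video ad 38/64 = 59.4% → the video ad
Desktop: Campaign Red 65/260 = 25.0%, the video ad 94/280 = 33.6% → the video ad
Overall: Campaign Red 125/371 = 33.7%, the video ad 140/355 = 39.4% → the video ad
The video ad wins overall and in every device group — no reversal.

Yes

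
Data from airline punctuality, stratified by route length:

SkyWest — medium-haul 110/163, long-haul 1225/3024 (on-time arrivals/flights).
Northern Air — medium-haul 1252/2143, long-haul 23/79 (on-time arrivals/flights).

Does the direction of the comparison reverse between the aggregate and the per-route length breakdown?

Medium-haul: SkyWest 110/163 = 67.5%, Northern Air 1252/2143 = 58.4% → SkyWest
Long-haul: SkyWest 1225/3024 = 40.5%, Northern Air 23/79 = 29.1% → SkyWest
Overall: SkyWest 1335/3187 = 41.9%, Northern Air 1275/2222 = 57.4% → Northern Air
SkyWest wins each route group but Northern Air wins overall — the comparison reverses. SkyWest's flights skew toward long-haul, which has a lower base rate.

Yes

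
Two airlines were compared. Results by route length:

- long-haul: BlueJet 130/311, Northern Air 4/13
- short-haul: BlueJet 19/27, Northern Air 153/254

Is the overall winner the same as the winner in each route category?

No

Long-haul: BlueJet 130/311 = 41.8%, Northern Air 4/13 = 30.8% → BlueJet
Short-haul: BlueJet 19/27 = 70.4%, Northern Air 153/254 = 60.2% → BlueJet
Overall: BlueJet 149/338 = 44.1%, Northern Air 157/267 = 58.8% → Northern Air
BlueJet wins each route group but Northern Air wins overall — the comparison reverses. BlueJet's flights skew toward long-haul, which has a lower base rate.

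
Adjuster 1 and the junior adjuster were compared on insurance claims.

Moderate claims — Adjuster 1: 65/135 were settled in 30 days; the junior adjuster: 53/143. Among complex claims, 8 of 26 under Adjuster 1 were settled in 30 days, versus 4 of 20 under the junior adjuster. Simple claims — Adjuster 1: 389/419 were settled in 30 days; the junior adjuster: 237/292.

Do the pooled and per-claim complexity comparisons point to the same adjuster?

Moderate: Adjuster 1 65/135 = 48.1%, the junior adjuster 53/143 = 37.1% → Adjuster 1
Complex: Adjuster 1 8/26 = 30.8%, the junior adjuster 4/20 = 20.0% → Adjuster 1
Simple: Adjuster 1 389/419 = 92.8%, the junior adjuster 237/292 = 81.2% → Adjuster 1
Overall: Adjuster 1 462/580 = 79.7%, the junior adjuster 294/455 = 64.6% → Adjuster 1
Adjuster 1 wins overall and in every claim group — no reversal.

Yes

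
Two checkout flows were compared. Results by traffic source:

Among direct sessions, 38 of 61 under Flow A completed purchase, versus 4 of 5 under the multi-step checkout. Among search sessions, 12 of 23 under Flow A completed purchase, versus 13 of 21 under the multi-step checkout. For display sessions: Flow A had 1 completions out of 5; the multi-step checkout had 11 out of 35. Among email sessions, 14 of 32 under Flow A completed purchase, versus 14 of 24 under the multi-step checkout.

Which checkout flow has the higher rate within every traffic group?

the multi-step checkout

Direct: Flow A 38/61 = 62.3%, the multi-step checkout 4/5 = 80.0% → the multi-step checkout
Search: Flow A 12/23 = 52.2%, the multi-step checkout 13/21 = 61.9% → the multi-step checkout
Display: Flow A 1/5 = 20.0%, the multi-step checkout 11/35 = 31.4% → the multi-step checkout
Email: Flow A 14/32 = 43.8%, the multi-step checkout 14/24 = 58.3% → the multi-step checkout
The multi-step checkout has the higher rate in all 4 groups.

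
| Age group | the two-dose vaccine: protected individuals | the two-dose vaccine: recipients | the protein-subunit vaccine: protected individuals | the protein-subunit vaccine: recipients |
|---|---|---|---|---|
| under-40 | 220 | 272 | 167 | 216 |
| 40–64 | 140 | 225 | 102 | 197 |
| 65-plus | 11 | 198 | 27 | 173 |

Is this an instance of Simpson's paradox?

No

Under-40: the two-dose vaccine 220/272 = 80.9%, the protein-subunit vaccine 167/216 = 77.3% → the two-dose vaccine
40–64: the two-dose vaccine 140/225 = 62.2%, the protein-subunit vaccine 102/197 = 51.8% → the two-dose vaccine
65-plus: the two-dose vaccine 11/198 = 5.6%, the protein-subunit vaccine 27/173 = 15.6% → the protein-subunit vaccine
Overall: the two-dose vaccine 371/695 = 53.4%, the protein-subunit vaccine 296/586 = 50.5% → the two-dose vaccine
Neither sweeps: the two-dose vaccine wins 2 of 3 groups, the protein-subunit vaccine wins 1. The two-dose vaccine wins overall but not every group — no Simpson reversal.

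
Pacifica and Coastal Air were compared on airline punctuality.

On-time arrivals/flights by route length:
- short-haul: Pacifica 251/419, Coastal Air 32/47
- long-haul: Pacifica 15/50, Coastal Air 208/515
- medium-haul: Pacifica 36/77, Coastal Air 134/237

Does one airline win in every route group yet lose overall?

Yes

Short-haul: Pacifica 251/419 = 59.9%, Coastal Air 32/47 = 68.1% → Coastal Air
Long-haul: Pacifica 15/50 = 30.0%, Coastal Air 208/515 = 40.4% → Coastal Air
Medium-haul: Pacifica 36/77 = 46.8%, Coastal Air 134/237 = 56.5% → Coastal Air
Overall: Pacifica 302/546 = 55.3%, Coastal Air 374/799 = 46.8% → Pacifica
Coastal Air wins each route group but Pacifica wins overall — the comparison reverses. Coastal Air's flights skew toward long-haul, which has a lower base rate.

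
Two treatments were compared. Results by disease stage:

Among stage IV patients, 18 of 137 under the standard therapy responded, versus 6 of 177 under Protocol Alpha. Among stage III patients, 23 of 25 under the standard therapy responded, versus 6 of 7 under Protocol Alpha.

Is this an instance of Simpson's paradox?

Stage IV: the standard therapy 18/137 = 13.1%, Protocol Alpha 6/177 = 3.4% → the standard therapy
Stage III: the standard therapy 23/25 = 92.0%, Protocol Alpha 6/7 = 85.7% → the standard therapy
Overall: the standard therapy 41/162 = 25.3%, Protocol Alpha 12/184 = 6.5% → the standard therapy
The standard therapy wins overall and in every disease group — no reversal.

No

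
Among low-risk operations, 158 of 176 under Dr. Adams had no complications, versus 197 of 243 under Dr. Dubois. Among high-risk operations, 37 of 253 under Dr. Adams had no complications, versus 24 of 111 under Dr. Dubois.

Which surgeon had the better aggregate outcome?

Dr. Dubois

Low-risk: Dr. Adams 158/176 = 89.8%, Dr. Dubois 197/243 = 81.1% → Dr. Adams
High-risk: Dr. Adams 37/253 = 14.6%, Dr. Dubois 24/111 = 21.6% → Dr. Dubois
Overall: Dr. Adams 195/429 = 45.5%, Dr. Dubois 221/354 = 62.4% → Dr. Dubois
(Neither sweeps every patient risk group, but Dr. Dubois has the higher pooled rate.)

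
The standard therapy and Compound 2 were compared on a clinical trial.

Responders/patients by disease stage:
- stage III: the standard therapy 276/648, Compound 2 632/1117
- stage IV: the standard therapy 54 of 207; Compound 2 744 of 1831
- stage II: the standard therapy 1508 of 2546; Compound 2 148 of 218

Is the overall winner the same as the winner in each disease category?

Stage III: the standard therapy 276/648 = 42.6%, Compound 2 632/1117 = 56.6% → Compound 2
Stage IV: the standard therapy 54/207 = 26.1%, Compound 2 744/1831 = 40.6% → Compound 2
Stage II: the standard therapy 1508/2546 = 59.2%, Compound 2 148/218 = 67.9% → Compound 2
Overall: the standard therapy 1838/3401 = 54.0%, Compound 2 1524/3166 = 48.1% → the standard therapy
Compound 2 wins each disease group but the standard therapy wins overall — the comparison reverses. Compound 2's patients skew toward stage IV, which has a lower base rate.

No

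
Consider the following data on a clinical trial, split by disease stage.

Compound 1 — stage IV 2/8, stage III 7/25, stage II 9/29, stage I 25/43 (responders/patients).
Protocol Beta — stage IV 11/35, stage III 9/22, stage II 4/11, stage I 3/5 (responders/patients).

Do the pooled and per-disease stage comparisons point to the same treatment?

No

Stage IV: Compound 1 2/8 = 25.0%, Protocol Beta 11/35 = 31.4% → Protocol Beta
Stage III: Compound 1 7/25 = 28.0%, Protocol Beta 9/22 = 40.9% → Protocol Beta
Stage II: Compound 1 9/29 = 31.0%, Protocol Beta 4/11 = 36.4% → Protocol Beta
Stage I: Compound 1 25/43 = 58.1%, Protocol Beta 3/5 = 60.0% → Protocol Beta
Overall: Compound 1 43/105 = 41.0%, Protocol Beta 27/73 = 37.0% → Compound 1
Protocol Beta wins each disease group but Compound 1 wins overall — the comparison reverses. Protocol Beta's patients skew toward stage IV, which has a lower base rate.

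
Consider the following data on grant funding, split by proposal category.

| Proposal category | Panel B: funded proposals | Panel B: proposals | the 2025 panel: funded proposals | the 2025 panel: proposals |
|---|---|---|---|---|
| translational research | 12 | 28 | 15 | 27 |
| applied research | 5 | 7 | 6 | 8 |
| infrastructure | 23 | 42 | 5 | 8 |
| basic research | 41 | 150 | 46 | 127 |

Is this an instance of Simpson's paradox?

Translational research: Panel B 12/28 = 42.9%, the 2025 panel 15/27 = 55.6% → the 2025 panel
Applied research: Panel B 5/7 = 71.4%, the 2025 panel 6/8 = 75.0% → the 2025 panel
Infrastructure: Panel B 23/42 = 54.8%, the 2025 panel 5/8 = 62.5% → the 2025 panel
Basic research: Panel B 41/150 = 27.3%, the 2025 panel 46/127 = 36.2% → the 2025 panel
Overall: Panel B 81/227 = 35.7%, the 2025 panel 72/170 = 42.4% → the 2025 panel
The 2025 panel wins overall and in every proposal group — no reversal.

No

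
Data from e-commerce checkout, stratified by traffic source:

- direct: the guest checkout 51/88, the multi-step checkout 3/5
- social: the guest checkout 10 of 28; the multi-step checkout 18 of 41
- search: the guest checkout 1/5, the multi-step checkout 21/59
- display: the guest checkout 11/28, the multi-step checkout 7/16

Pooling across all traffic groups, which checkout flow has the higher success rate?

the guest checkout

Direct: the guest checkout 51/88 = 58.0%, the multi-step checkout 3/5 = 60.0% → the multi-step checkout
Social: the guest checkout 10/28 = 35.7%, the multi-step checkout 18/41 = 43.9% → the multi-step checkout
Search: the guest checkout 1/5 = 20.0%, the multi-step checkout 21/59 = 35.6% → the multi-step checkout
Display: the guest checkout 11/28 = 39.3%, the multi-step checkout 7/16 = 43.8% → the multi-step checkout
Overall: the guest checkout 73/149 = 49.0%, the multi-step checkout 49/121 = 40.5% → the guest checkout
(The multi-step checkout wins every traffic group but the guest checkout wins overall — the multi-step checkout's sessions skew toward the low-rate search group.)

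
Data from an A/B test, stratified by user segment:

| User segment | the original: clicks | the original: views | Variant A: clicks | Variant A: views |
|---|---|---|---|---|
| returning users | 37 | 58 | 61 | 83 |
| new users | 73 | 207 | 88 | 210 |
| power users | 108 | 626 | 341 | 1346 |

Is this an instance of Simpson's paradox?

Returning users: the original 37/58 = 63.8%, Variant A 61/83 = 73.5% → Variant A
New users: the original 73/207 = 35.3%, Variant A 88/210 = 41.9% → Variant A
Power users: the original 108/626 = 17.3%, Variant A 341/1346 = 25.3% → Variant A
Overall: the original 218/891 = 24.5%, Variant A 490/1639 = 29.9% → Variant A
Variant A wins overall and in every user group — no reversal.

No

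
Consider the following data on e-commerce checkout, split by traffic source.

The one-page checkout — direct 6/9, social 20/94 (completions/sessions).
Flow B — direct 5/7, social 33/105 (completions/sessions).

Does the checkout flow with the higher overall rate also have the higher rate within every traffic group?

Direct: the one-page checkout 6/9 = 66.7%, Flow B 5/7 = 71.4% → Flow B
Social: the one-page checkout 20/94 = 21.3%, Flow B 33/105 = 31.4% → Flow B
Overall: the one-page checkout 26/103 = 25.2%, Flow B 38/112 = 33.9% → Flow B
Flow B wins overall and in every traffic group — no reversal.

Yes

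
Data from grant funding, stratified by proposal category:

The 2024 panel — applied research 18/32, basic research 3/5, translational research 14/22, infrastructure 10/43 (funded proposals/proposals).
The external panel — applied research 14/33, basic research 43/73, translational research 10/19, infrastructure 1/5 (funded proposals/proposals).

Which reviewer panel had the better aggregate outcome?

the external panel

Applied research: the 2024 panel 18/32 = 56.2%, the external panel 14/33 = 42.4% → the 2024 panel
Basic research: the 2024 panel 3/5 = 60.0%, the external panel 43/73 = 58.9% → the 2024 panel
Translational research: the 2024 panel 14/22 = 63.6%, the external panel 10/19 = 52.6% → the 2024 panel
Infrastructure: the 2024 panel 10/43 = 23.3%, the external panel 1/5 = 20.0% → the 2024 panel
Overall: the 2024 panel 45/102 = 44.1%, the external panel 68/130 = 52.3% → the external panel
(The 2024 panel wins every proposal group but the external panel wins overall — the 2024 panel's proposals skew toward the low-rate infrastructure group.)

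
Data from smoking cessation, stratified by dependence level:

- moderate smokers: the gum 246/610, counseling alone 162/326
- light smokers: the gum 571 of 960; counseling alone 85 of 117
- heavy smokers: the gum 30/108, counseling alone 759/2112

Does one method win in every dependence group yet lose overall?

Yes

Moderate smokers: the gum 246/610 = 40.3%, counseling alone 162/326 = 49.7% → counseling alone
Light smokers: the gum 571/960 = 59.5%, counseling alone 85/117 = 72.6% → counseling alone
Heavy smokers: the gum 30/108 = 27.8%, counseling alone 759/2112 = 35.9% → counseling alone
Overall: the gum 847/1678 = 50.5%, counseling alone 1006/2555 = 39.4% → the gum
Counseling alone wins each dependence group but the gum wins overall — the comparison reverses. Counseling alone's participants skew toward heavy smokers, which has a lower base rate.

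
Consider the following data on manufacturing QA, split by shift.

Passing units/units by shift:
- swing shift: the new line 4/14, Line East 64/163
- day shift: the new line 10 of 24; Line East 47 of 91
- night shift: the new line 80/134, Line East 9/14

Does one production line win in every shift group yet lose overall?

Swing shift: the new line 4/14 = 28.6%, Line East 64/163 = 39.3% → Line East
Day shift: the new line 10/24 = 41.7%, Line East 47/91 = 51.6% → Line East
Night shift: the new line 80/134 = 59.7%, Line East 9/14 = 64.3% → Line East
Overall: the new line 94/172 = 54.7%, Line East 120/268 = 44.8% → the new line
Line East wins each shift group but the new line wins overall — the comparison reverses. Line East's units skew toward swing shift, which has a lower base rate.

Yes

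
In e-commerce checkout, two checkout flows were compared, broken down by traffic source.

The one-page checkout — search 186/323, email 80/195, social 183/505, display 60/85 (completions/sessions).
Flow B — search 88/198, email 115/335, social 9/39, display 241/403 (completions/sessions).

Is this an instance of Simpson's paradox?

Yes

Search: the one-page checkout 186/323 = 57.6%, Flow B 88/198 = 44.4% → the one-page checkout
Email: the one-page checkout 80/195 = 41.0%, Flow B 115/335 = 34.3% → the one-page checkout
Social: the one-page checkout 183/505 = 36.2%, Flow B 9/39 = 23.1% → the one-page checkout
Display: the one-page checkout 60/85 = 70.6%, Flow B 241/403 = 59.8% → the one-page checkout
Overall: the one-page checkout 509/1108 = 45.9%, Flow B 453/975 = 46.5% → Flow B
The one-page checkout wins each traffic group but Flow B wins overall — the comparison reverses. The one-page checkout's sessions skew toward social, which has a lower base rate.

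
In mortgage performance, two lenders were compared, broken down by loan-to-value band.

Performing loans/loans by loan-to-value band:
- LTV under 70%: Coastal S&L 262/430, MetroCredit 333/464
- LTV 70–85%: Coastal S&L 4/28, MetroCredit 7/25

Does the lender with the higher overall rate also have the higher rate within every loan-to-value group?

Yes

LTV under 70%: Coastal S&L 262/430 = 60.9%, MetroCredit 333/464 = 71.8% → MetroCredit
LTV 70–85%: Coastal S&L 4/28 = 14.3%, MetroCredit 7/25 = 28.0% → MetroCredit
Overall: Coastal S&L 266/458 = 58.1%, MetroCredit 340/489 = 69.5% → MetroCredit
MetroCredit wins overall and in every loan-to-value group — no reversal.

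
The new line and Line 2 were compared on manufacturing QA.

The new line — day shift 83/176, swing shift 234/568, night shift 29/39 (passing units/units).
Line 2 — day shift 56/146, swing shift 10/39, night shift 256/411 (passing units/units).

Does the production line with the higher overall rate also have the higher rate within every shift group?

No

Day shift: the new line 83/176 = 47.2%, Line 2 56/146 = 38.4% → the new line
Swing shift: the new line 234/568 = 41.2%, Line 2 10/39 = 25.6% → the new line
Night shift: the new line 29/39 = 74.4%, Line 2 256/411 = 62.3% → the new line
Overall: the new line 346/783 = 44.2%, Line 2 322/596 = 54.0% → Line 2
The new line wins each shift group but Line 2 wins overall — the comparison reverses. The new line's units skew toward swing shift, which has a lower base rate.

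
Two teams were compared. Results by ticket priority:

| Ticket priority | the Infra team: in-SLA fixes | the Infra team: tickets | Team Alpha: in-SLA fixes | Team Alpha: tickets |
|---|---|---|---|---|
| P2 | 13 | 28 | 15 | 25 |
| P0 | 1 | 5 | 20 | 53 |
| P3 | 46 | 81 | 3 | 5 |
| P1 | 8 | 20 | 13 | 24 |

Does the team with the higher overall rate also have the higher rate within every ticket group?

P2: the Infra team 13/28 = 46.4%, Team Alpha 15/25 = 60.0% → Team Alpha
P0: the Infra team 1/5 = 20.0%, Team Alpha 20/53 = 37.7% → Team Alpha
P3: the Infra team 46/81 = 56.8%, Team Alpha 3/5 = 60.0% → Team Alpha
P1: the Infra team 8/20 = 40.0%, Team Alpha 13/24 = 54.2% → Team Alpha
Overall: the Infra team 68/134 = 50.7%, Team Alpha 51/107 = 47.7% → the Infra team
Team Alpha wins each ticket group but the Infra team wins overall — the comparison reverses. Team Alpha's tickets skew toward P0, which has a lower base rate.

No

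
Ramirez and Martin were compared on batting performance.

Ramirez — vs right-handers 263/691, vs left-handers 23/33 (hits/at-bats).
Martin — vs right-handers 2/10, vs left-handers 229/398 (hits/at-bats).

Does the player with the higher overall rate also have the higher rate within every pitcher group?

No

Vs right-handers: Ramirez 263/691 = 38.1%, Martin 2/10 = 20.0% → Ramirez
Vs left-handers: Ramirez 23/33 = 69.7%, Martin 229/398 = 57.5% → Ramirez
Overall: Ramirez 286/724 = 39.5%, Martin 231/408 = 56.6% → Martin
Ramirez wins each pitcher group but Martin wins overall — the comparison reverses. Ramirez's at-bats skew toward vs right-handers, which has a lower base rate.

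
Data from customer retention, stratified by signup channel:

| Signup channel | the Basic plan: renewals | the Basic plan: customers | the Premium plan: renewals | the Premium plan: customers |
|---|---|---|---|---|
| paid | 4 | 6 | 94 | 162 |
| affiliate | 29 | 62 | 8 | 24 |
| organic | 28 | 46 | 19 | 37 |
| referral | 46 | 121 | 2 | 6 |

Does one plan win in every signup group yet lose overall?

Paid: the Basic plan 4/6 = 66.7%, the Premium plan 94/162 = 58.0% → the Basic plan
Affiliate: the Basic plan 29/62 = 46.8%, the Premium plan 8/24 = 33.3% → the Basic plan
Organic: the Basic plan 28/46 = 60.9%, the Premium plan 19/37 = 51.4% → the Basic plan
Referral: the Basic plan 46/121 = 38.0%, the Premium plan 2/6 = 33.3% → the Basic plan
Overall: the Basic plan 107/235 = 45.5%, the Premium plan 123/229 = 53.7% → the Premium plan
The Basic plan wins each signup group but the Premium plan wins overall — the comparison reverses. The Basic plan's customers skew toward referral, which has a lower base rate.

Yes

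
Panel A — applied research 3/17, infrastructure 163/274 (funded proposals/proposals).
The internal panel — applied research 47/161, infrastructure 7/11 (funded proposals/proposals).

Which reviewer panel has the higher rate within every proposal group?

the internal panel

Applied research: Panel A 3/17 = 17.6%, the internal panel 47/161 = 29.2% → the internal panel
Infrastructure: Panel A 163/274 = 59.5%, the internal panel 7/11 = 63.6% → the internal panel
The internal panel has the higher rate in both groups.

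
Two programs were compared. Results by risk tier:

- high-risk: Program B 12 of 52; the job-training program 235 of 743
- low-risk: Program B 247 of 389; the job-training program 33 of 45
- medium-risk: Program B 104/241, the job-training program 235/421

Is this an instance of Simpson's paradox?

Yes

High-risk: Program B 12/52 = 23.1%, the job-training program 235/743 = 31.6% → the job-training program
Low-risk: Program B 247/389 = 63.5%, the job-training program 33/45 = 73.3% → the job-training program
Medium-risk: Program B 104/241 = 43.2%, the job-training program 235/421 = 55.8% → the job-training program
Overall: Program B 363/682 = 53.2%, the job-training program 503/1209 = 41.6% → Program B
The job-training program wins each risk group but Program B wins overall — the comparison reverses. The job-training program's participants skew toward high-risk, which has a lower base rate.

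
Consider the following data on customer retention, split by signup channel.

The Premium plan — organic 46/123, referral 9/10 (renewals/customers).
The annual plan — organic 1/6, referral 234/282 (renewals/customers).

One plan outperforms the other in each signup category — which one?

Organic: the Premium plan 46/123 = 37.4%, the annual plan 1/6 = 16.7% → the Premium plan
Referral: the Premium plan 9/10 = 90.0%, the annual plan 234/282 = 83.0% → the Premium plan
The Premium plan has the higher rate in both groups.

the Premium plan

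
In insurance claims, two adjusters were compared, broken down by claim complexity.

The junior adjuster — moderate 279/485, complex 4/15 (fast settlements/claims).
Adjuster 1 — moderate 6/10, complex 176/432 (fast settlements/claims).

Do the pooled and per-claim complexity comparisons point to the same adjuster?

No

Moderate: the junior adjuster 279/485 = 57.5%, Adjuster 1 6/10 = 60.0% → Adjuster 1
Complex: the junior adjuster 4/15 = 26.7%, Adjuster 1 176/432 = 40.7% → Adjuster 1
Overall: the junior adjuster 283/500 = 56.6%, Adjuster 1 182/442 = 41.2% → the junior adjuster
Adjuster 1 wins each claim group but the junior adjuster wins overall — the comparison reverses. Adjuster 1's claims skew toward complex, which has a lower base rate.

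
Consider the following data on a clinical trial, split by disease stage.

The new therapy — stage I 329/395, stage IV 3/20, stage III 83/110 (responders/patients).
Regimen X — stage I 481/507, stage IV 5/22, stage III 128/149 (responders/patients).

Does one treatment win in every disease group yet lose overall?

No

Stage I: the new therapy 329/395 = 83.3%, Regimen X 481/507 = 94.9% → Regimen X
Stage IV: the new therapy 3/20 = 15.0%, Regimen X 5/22 = 22.7% → Regimen X
Stage III: the new therapy 83/110 = 75.5%, Regimen X 128/149 = 85.9% → Regimen X
Overall: the new therapy 415/525 = 79.0%, Regimen X 614/678 = 90.6% → Regimen X
Regimen X wins overall and in every disease group — no reversal.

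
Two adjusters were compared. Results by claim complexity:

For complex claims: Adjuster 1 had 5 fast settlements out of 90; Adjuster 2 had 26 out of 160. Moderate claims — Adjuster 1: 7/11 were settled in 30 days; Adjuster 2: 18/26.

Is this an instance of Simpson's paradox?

No

Complex: Adjuster 1 5/90 = 5.6%, Adjuster 2 26/160 = 16.2% → Adjuster 2
Moderate: Adjuster 1 7/11 = 63.6%, Adjuster 2 18/26 = 69.2% → Adjuster 2
Overall: Adjuster 1 12/101 = 11.9%, Adjuster 2 44/186 = 23.7% → Adjuster 2
Adjuster 2 wins overall and in every claim group — no reversal.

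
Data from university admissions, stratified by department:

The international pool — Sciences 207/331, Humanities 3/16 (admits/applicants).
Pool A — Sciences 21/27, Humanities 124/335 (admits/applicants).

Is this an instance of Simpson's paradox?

Sciences: the international pool 207/331 = 62.5%, Pool A 21/27 = 77.8% → Pool A
Humanities: the international pool 3/16 = 18.8%, Pool A 124/335 = 37.0% → Pool A
Overall: the international pool 210/347 = 60.5%, Pool A 145/362 = 40.1% → the international pool
Pool A wins each department group but the international pool wins overall — the comparison reverses. Pool A's applicants skew toward Humanities, which has a lower base rate.

Yes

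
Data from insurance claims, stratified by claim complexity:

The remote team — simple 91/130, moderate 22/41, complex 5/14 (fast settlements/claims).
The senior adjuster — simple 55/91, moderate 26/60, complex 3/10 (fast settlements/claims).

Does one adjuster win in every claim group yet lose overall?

Simple: the remote team 91/130 = 70.0%, the senior adjuster 55/91 = 60.4% → the remote team
Moderate: the remote team 22/41 = 53.7%, the senior adjuster 26/60 = 43.3% → the remote team
Complex: the remote team 5/14 = 35.7%, the senior adjuster 3/10 = 30.0% → the remote team
Overall: the remote team 118/185 = 63.8%, the senior adjuster 84/161 = 52.2% → the remote team
The remote team wins overall and in every claim group — no reversal.

No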